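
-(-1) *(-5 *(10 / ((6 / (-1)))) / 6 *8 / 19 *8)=800 / 171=4.68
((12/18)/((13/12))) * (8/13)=64/169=0.38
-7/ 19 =-0.37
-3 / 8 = -0.38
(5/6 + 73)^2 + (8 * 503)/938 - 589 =82168537/16884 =4866.65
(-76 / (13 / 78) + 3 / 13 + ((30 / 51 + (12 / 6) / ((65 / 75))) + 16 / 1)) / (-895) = 96549 / 197795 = 0.49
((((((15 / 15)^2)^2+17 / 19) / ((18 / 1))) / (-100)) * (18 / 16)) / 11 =-9 / 83600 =-0.00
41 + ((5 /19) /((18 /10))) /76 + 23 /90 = 297879 /7220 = 41.26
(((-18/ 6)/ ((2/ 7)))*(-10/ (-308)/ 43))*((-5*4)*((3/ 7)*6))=0.41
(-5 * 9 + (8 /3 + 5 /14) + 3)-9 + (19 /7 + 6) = -1649 /42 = -39.26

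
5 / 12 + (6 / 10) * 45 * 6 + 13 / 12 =327 / 2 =163.50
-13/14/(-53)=13/742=0.02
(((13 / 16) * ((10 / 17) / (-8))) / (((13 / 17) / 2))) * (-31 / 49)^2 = -4805 / 76832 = -0.06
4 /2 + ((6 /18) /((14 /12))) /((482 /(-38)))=3336 /1687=1.98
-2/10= -1/5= -0.20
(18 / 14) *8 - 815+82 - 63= -785.71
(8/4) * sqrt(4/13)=4 * sqrt(13)/13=1.11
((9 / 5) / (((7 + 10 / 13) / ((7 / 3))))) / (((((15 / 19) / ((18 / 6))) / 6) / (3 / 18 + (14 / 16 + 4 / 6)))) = 21.06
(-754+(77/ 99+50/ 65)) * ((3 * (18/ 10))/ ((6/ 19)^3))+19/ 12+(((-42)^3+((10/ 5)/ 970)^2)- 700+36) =-203777.29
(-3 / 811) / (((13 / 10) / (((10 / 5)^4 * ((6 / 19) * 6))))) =-17280 / 200317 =-0.09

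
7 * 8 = 56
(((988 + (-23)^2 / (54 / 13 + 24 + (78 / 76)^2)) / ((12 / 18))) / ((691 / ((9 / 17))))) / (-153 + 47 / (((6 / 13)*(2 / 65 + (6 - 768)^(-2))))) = 73193111472 / 199806152942879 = 0.00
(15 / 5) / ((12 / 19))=19 / 4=4.75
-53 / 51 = -1.04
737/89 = 8.28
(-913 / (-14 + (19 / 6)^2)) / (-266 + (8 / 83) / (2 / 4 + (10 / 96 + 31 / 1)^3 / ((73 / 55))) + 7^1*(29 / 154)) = -110966157352954376 / 127784273617885547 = -0.87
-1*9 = -9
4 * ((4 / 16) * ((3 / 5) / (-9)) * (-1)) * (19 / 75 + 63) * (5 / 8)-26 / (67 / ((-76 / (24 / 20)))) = 410231 / 15075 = 27.21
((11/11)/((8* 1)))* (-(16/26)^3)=-0.03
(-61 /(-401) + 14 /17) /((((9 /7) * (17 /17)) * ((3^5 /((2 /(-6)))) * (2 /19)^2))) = -1867453 /19878372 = -0.09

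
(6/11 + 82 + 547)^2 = 47955625/121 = 396327.48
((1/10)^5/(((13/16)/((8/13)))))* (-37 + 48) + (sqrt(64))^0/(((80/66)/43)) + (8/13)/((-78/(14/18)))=4046120129/114075000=35.47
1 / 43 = 0.02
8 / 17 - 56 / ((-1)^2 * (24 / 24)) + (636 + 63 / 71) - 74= 612381 / 1207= 507.36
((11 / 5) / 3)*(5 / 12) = 11 / 36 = 0.31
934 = 934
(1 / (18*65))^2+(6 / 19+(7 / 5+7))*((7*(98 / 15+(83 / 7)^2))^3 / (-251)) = -2123348297599926625777 / 55980036157500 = -37930455.99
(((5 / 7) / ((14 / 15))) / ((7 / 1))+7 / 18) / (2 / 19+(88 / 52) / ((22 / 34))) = 189943 / 1037232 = 0.18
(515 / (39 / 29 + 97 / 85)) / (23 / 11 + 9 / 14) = 97749575 / 1289944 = 75.78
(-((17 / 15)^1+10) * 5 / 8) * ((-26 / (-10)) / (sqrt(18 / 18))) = -2171 / 120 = -18.09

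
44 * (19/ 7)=836/ 7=119.43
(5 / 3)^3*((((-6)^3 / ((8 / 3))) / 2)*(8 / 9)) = -500 / 3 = -166.67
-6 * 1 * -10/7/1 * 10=600/7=85.71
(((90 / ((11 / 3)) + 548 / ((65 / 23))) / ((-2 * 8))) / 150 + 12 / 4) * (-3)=-2495903 / 286000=-8.73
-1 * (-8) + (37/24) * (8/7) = 205/21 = 9.76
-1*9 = -9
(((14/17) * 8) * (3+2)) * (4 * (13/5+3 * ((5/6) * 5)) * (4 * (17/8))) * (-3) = -50736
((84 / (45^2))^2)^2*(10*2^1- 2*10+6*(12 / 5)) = 4917248 / 115330078125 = 0.00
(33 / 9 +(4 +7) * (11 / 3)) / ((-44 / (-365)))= 365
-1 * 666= -666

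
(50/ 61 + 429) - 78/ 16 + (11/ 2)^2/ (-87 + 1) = 4454829/ 10492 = 424.59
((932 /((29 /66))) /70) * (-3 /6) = -15.15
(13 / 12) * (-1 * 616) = -667.33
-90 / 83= -1.08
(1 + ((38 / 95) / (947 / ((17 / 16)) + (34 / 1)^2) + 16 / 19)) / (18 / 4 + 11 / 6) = 9137019 / 31410610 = 0.29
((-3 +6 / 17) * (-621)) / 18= 3105 / 34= 91.32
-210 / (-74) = 105 / 37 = 2.84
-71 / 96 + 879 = 84313 / 96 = 878.26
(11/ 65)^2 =121/ 4225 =0.03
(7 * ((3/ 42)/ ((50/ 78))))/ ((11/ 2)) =39/ 275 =0.14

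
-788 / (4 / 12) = -2364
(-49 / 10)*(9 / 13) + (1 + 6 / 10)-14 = -2053 / 130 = -15.79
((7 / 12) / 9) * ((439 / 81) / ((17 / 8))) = 6146 / 37179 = 0.17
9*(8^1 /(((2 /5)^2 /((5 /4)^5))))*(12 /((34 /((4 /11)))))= 2109375 /11968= 176.25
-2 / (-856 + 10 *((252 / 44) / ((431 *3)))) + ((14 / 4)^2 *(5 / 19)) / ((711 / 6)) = 539812981 / 18273561258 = 0.03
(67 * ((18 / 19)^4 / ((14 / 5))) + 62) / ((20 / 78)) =1445784483 / 4561235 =316.97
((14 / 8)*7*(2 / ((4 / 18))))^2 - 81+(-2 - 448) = 11624.06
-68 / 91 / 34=-2 / 91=-0.02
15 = 15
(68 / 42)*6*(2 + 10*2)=1496 / 7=213.71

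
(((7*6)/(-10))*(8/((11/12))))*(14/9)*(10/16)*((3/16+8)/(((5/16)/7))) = -359464/55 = -6535.71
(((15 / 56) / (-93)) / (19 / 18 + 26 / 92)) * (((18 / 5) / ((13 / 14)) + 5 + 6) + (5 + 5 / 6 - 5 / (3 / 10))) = -108813 / 12502672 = -0.01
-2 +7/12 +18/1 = 199/12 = 16.58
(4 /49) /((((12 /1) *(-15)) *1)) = -1 /2205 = -0.00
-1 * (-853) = 853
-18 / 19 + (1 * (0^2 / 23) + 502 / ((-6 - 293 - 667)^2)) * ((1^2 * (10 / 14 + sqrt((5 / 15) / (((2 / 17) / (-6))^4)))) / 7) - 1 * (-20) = 72539 * sqrt(3) / 1088682 + 8276184409 / 434384118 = 19.17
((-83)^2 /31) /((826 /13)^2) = 1164241 /21150556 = 0.06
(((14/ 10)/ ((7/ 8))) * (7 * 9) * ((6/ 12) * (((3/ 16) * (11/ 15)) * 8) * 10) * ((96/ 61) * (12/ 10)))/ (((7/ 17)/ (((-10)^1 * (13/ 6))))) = -16803072/ 305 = -55092.04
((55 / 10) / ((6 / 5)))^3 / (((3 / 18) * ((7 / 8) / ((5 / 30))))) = 166375 / 1512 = 110.04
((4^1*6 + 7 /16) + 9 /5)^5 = 40743862065910499 /3276800000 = 12434039.94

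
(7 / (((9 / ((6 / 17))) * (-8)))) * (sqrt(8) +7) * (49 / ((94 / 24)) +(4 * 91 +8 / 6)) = -127.43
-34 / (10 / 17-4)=289 / 29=9.97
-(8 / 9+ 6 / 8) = -59 / 36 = -1.64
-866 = -866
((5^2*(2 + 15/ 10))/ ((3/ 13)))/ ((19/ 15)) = 11375/ 38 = 299.34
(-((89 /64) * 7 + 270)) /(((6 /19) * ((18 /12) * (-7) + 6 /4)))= 340157 /3456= 98.43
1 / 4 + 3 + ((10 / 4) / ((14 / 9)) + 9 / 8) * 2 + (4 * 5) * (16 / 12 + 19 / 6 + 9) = 1951 / 7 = 278.71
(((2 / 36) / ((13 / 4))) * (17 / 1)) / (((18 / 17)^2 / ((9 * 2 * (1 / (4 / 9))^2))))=4913 / 208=23.62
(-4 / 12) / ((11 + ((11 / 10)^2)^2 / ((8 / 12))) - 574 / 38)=380000 / 2176389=0.17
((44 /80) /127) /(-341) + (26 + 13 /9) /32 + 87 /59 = 780092617 /334487520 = 2.33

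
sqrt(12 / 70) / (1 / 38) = 38 * sqrt(210) / 35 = 15.73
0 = 0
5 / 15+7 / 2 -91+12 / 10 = -85.97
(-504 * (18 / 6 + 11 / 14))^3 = -6946005312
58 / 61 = 0.95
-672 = -672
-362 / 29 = -12.48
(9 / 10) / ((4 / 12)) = 27 / 10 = 2.70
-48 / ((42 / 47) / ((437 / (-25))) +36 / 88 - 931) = 21689184 / 420518047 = 0.05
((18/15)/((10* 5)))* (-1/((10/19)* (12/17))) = -323/5000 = -0.06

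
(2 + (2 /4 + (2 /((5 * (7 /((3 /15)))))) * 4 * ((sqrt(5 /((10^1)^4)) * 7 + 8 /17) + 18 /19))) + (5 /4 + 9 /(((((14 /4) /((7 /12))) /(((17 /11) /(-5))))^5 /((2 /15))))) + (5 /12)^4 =2 * sqrt(5) /625 + 16801080102214909 /4369635732000000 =3.85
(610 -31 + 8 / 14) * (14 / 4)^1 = 4057 / 2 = 2028.50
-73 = -73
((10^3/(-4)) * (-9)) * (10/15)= 1500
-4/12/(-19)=1/57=0.02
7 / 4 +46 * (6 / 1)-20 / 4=1091 / 4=272.75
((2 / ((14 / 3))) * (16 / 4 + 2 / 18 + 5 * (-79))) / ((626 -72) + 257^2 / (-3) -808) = 3518 / 467677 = 0.01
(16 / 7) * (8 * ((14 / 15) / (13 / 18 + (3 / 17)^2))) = 443904 / 19595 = 22.65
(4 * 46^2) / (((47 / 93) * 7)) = 787152 / 329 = 2392.56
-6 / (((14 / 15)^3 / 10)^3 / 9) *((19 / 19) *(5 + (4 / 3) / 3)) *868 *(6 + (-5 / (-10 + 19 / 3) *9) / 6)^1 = -79102017333984375 / 20706224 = -3820204849.23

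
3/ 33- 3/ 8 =-25/ 88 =-0.28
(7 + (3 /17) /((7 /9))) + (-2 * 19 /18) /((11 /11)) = 5479 /1071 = 5.12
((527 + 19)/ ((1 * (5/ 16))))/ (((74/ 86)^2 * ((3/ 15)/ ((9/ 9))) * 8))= 2019108/ 1369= 1474.88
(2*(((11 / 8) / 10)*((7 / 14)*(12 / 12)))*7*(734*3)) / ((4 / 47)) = 3984519 / 160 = 24903.24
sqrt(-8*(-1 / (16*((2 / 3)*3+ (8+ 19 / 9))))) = 3*sqrt(218) / 218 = 0.20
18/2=9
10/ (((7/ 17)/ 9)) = 1530/ 7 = 218.57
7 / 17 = 0.41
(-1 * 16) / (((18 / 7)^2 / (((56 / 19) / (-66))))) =5488 / 50787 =0.11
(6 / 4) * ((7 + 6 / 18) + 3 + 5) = 23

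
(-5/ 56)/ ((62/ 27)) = -135/ 3472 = -0.04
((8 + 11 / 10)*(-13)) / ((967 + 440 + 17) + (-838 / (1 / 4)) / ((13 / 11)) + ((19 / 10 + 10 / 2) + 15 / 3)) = 15379 / 182053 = 0.08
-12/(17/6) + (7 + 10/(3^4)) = 3977/1377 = 2.89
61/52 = 1.17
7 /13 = 0.54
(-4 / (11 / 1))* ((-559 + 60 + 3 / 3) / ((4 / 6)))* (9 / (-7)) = -26892 / 77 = -349.25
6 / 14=3 / 7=0.43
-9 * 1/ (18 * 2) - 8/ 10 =-21/ 20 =-1.05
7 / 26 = 0.27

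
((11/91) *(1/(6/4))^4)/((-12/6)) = -88/7371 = -0.01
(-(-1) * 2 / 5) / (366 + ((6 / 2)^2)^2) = 2 / 2235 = 0.00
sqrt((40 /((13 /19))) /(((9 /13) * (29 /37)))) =2 * sqrt(203870) /87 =10.38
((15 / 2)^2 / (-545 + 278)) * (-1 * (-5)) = -375 / 356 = -1.05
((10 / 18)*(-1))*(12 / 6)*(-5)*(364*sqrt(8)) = 36400*sqrt(2) / 9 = 5719.71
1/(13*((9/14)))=14/117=0.12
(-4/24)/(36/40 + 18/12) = -5/72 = -0.07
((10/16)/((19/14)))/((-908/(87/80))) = -609/1104128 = -0.00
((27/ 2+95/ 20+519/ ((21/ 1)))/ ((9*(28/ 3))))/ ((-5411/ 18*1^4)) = -3609/ 2121112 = -0.00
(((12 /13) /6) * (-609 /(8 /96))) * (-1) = 14616 /13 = 1124.31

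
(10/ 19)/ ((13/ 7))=70/ 247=0.28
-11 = -11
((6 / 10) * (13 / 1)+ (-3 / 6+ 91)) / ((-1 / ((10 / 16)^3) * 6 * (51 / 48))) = -24575 / 6528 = -3.76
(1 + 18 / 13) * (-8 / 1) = -248 / 13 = -19.08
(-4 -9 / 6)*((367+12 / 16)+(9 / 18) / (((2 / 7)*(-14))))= -32351 / 16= -2021.94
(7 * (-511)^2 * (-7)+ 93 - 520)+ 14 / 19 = -243111750 / 19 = -12795355.26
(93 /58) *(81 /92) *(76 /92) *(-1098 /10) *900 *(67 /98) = -236908819845 /3006836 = -78790.07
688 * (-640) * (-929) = 409057280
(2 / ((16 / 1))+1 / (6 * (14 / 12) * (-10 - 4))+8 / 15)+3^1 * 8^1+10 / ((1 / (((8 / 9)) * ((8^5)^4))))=180778091922353606271593 / 17640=10248191152060862033.54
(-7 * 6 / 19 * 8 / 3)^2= 12544 / 361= 34.75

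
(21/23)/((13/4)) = 84/299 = 0.28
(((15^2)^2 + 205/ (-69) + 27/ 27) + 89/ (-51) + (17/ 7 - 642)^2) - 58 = 8805761795/ 19159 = 459614.90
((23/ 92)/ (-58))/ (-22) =1/ 5104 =0.00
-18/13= -1.38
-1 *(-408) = 408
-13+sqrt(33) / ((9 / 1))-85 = -98+sqrt(33) / 9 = -97.36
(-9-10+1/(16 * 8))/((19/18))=-21879/1216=-17.99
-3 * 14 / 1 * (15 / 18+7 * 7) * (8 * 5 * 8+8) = -686504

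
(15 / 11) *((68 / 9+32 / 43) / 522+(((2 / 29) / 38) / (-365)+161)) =112788984872 / 513687933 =219.57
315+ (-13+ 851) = 1153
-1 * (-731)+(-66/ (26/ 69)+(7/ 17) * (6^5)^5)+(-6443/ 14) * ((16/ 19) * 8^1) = 344091776026239100961922/ 29393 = 11706589188794580374.98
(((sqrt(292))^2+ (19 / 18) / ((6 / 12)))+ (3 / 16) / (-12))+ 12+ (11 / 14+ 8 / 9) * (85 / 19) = 313.59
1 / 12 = 0.08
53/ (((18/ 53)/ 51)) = 47753/ 6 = 7958.83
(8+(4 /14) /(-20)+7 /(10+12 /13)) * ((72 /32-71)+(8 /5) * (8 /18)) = -586.94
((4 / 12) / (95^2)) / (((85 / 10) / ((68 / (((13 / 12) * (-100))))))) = -8 / 2933125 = -0.00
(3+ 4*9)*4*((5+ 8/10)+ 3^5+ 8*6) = 231504/5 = 46300.80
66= 66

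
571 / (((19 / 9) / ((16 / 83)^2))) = 1315584 / 130891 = 10.05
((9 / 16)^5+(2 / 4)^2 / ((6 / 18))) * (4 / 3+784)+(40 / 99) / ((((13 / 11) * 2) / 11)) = 19479215731 / 30670848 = 635.11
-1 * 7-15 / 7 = -9.14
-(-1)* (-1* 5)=-5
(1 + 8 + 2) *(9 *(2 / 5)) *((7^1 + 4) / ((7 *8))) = 7.78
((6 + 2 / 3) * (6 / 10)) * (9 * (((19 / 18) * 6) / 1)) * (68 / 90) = 2584 / 15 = 172.27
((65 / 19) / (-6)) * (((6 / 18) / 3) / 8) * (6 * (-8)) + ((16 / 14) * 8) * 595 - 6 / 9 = 930191 / 171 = 5439.71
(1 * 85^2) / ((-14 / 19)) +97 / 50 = -1715598 / 175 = -9803.42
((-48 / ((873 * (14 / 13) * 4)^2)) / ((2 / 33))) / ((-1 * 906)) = 1859 / 30074626512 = 0.00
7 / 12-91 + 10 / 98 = -53105 / 588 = -90.31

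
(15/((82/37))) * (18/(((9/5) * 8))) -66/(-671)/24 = 169357/20008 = 8.46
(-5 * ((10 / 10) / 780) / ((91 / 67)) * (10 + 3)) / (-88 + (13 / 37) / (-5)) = 12395 / 17791956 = 0.00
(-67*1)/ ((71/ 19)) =-17.93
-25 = -25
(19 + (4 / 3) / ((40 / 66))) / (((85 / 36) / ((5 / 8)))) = 477 / 85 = 5.61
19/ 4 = 4.75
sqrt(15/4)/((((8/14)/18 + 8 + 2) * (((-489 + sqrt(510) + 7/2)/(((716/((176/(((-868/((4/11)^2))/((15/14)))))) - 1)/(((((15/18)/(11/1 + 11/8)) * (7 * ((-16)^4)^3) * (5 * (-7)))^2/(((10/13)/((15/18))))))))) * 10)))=7123568043933 * sqrt(34)/21005445882005711110933503126182441045196800000 + 2305661523552981 * sqrt(15)/210054458820057111109335031261824410451968000000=0.00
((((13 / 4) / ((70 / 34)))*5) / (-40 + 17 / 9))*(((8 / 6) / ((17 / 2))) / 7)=-78 / 16807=-0.00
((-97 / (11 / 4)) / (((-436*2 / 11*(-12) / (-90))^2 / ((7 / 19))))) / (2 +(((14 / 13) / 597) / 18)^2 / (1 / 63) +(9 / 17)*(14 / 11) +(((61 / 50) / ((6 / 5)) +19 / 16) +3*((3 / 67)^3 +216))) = -256188052834789649198625 / 1437913151250124044184655012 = -0.00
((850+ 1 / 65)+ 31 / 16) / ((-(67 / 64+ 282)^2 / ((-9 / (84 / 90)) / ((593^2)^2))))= 3062123136 / 3692638917667251663475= 0.00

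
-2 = -2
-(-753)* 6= 4518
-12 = -12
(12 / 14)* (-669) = -4014 / 7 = -573.43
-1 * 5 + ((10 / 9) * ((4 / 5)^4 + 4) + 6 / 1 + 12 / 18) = 7387 / 1125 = 6.57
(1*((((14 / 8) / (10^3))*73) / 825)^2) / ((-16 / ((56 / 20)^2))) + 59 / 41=1.44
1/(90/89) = 89/90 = 0.99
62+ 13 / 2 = 137 / 2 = 68.50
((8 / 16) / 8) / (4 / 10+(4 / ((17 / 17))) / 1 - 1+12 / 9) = 15 / 1136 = 0.01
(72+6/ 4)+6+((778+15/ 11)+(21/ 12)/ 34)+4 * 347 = 3361385/ 1496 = 2246.92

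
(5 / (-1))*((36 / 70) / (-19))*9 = 162 / 133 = 1.22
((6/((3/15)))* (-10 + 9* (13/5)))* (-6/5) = -2412/5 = -482.40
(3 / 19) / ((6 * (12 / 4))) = 1 / 114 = 0.01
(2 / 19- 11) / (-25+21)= 207 / 76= 2.72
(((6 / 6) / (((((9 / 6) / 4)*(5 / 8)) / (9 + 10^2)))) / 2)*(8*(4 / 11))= 111616 / 165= 676.46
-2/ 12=-1/ 6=-0.17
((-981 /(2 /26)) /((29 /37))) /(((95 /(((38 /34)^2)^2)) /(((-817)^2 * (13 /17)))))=-28084219064094843 /205879265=-136411110.00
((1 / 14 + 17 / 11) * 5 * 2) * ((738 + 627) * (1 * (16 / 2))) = 1942200 / 11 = 176563.64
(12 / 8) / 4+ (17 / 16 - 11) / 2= -147 / 32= -4.59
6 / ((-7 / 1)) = -6 / 7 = -0.86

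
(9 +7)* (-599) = -9584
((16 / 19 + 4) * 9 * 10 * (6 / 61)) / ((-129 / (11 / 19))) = -182160 / 946903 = -0.19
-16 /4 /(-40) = 1 /10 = 0.10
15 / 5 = 3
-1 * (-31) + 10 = 41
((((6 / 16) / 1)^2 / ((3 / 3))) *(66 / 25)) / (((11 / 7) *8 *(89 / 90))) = 1701 / 56960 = 0.03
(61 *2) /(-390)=-61 /195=-0.31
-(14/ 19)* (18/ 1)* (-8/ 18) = 112/ 19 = 5.89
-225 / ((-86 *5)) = 45 / 86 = 0.52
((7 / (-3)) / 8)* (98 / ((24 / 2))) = -343 / 144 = -2.38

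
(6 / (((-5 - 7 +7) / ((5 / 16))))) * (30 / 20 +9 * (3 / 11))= -261 / 176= -1.48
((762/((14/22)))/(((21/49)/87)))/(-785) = -309.65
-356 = -356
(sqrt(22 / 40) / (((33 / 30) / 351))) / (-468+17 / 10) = -3510*sqrt(55) / 51293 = -0.51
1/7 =0.14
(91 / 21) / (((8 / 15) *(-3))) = -65 / 24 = -2.71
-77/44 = -7/4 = -1.75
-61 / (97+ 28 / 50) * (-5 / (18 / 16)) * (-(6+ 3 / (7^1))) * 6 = -610000 / 5691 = -107.19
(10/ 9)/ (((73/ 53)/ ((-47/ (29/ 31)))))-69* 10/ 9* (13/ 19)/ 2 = -66.76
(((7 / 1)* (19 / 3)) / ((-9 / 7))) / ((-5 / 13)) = 89.65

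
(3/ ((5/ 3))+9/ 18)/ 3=23/ 30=0.77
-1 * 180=-180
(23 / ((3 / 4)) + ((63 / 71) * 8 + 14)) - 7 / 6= 7185 / 142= 50.60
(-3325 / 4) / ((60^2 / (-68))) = 2261 / 144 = 15.70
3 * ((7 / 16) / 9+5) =727 / 48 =15.15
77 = 77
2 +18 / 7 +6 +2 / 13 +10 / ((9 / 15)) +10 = 37.39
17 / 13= 1.31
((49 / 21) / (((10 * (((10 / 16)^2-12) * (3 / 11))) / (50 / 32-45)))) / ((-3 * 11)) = -1946 / 20061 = -0.10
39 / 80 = 0.49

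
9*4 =36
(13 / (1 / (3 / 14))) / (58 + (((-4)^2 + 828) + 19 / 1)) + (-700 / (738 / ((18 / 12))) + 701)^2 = 31823502387269 / 65024442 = 489408.31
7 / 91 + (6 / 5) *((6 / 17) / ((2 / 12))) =2893 / 1105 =2.62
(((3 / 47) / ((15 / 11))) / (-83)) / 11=-0.00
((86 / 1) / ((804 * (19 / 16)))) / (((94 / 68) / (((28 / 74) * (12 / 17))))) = 38528 / 2213747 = 0.02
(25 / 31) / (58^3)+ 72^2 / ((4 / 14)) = 109743475993 / 6048472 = 18144.00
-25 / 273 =-0.09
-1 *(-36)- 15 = 21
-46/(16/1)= -23/8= -2.88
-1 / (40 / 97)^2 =-9409 / 1600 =-5.88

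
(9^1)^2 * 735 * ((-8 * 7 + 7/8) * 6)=-78764805/4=-19691201.25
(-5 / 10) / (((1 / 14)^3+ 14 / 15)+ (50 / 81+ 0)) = -0.32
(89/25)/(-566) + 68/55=1.23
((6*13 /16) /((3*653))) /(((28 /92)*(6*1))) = 299 /219408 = 0.00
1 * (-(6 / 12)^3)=-1 / 8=-0.12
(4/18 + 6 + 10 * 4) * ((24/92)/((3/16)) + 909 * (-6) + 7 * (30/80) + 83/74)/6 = -964492178/22977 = -41976.42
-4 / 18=-2 / 9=-0.22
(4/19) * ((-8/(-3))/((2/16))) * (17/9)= 4352/513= 8.48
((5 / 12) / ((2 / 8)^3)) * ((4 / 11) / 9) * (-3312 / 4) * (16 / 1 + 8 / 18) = -4357120 / 297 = -14670.44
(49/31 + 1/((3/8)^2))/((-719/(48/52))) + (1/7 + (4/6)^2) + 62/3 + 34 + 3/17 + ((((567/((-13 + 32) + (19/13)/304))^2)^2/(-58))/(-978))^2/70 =120322929680678371561186779856754451393332372642/2067183981683443685151357352436514142826515215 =58.21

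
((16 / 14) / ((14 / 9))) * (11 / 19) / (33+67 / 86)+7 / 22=0.33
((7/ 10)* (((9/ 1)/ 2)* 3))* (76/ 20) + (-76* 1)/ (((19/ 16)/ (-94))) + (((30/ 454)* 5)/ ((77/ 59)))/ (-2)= 10577912239/ 1747900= 6051.78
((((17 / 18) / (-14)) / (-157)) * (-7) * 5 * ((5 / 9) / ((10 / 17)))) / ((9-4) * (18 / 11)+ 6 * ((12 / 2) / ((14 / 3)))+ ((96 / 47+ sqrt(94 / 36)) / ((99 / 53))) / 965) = -126076401280023810 / 141111452990229386513+ 17598899319155 * sqrt(94) / 3386674871765505276312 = -0.00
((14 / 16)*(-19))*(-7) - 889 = -6181 / 8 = -772.62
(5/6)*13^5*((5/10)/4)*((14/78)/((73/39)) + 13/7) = 926376035/12264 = 75536.21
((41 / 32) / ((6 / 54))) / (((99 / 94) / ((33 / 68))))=5781 / 1088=5.31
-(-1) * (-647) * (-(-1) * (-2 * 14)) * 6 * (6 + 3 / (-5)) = 2934792 / 5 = 586958.40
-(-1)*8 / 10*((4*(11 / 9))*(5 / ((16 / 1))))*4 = 44 / 9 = 4.89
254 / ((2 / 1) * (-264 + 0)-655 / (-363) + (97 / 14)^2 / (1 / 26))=9035796 / 25682189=0.35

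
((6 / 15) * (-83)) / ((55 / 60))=-1992 / 55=-36.22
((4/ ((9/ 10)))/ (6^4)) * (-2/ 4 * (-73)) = 365/ 2916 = 0.13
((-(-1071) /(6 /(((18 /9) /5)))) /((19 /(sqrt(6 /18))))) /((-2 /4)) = -238*sqrt(3) /95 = -4.34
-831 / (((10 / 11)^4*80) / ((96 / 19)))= -36500013 / 475000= -76.84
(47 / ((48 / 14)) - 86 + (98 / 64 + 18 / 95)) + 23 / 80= -128197 / 1824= -70.28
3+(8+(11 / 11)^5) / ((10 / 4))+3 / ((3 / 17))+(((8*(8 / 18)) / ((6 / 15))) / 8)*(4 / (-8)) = 1037 / 45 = 23.04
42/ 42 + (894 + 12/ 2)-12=889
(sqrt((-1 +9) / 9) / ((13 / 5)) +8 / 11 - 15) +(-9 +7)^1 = -15.91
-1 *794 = -794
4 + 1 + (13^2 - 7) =167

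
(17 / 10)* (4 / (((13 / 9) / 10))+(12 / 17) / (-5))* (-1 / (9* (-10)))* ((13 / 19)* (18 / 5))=15222 / 11875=1.28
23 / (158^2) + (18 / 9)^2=99879 / 24964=4.00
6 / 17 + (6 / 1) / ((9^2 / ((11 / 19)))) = 3452 / 8721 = 0.40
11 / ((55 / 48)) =48 / 5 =9.60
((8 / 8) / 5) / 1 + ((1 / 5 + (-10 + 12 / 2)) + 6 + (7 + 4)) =67 / 5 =13.40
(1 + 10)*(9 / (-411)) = -33 / 137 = -0.24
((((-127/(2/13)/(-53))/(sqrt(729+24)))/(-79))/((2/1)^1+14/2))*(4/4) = -1651*sqrt(753)/56750598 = -0.00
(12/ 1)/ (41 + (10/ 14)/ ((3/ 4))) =252/ 881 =0.29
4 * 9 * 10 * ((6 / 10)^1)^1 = 216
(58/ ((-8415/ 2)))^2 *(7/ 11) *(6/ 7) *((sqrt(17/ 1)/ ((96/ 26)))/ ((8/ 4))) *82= 0.00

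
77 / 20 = 3.85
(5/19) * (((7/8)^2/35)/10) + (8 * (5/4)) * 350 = 42560007/12160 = 3500.00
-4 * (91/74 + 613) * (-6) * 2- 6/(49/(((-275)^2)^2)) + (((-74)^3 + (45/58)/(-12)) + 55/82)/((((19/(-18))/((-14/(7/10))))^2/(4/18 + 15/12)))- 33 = -711615467528965029/778192177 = -914446956.11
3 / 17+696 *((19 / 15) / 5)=75011 / 425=176.50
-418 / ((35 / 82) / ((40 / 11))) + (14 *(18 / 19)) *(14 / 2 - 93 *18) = -3414220 / 133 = -25670.83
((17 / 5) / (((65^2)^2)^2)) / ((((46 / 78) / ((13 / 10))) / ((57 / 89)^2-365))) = -73641858 / 8587524844208984375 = -0.00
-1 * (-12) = 12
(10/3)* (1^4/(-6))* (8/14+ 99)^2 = -2429045/441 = -5508.04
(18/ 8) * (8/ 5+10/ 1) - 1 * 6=201/ 10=20.10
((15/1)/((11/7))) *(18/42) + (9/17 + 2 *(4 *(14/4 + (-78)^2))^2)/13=221753025044/2431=91218850.29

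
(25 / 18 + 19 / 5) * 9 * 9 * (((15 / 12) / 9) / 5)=11.68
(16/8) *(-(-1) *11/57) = 22/57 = 0.39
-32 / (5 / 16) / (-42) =256 / 105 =2.44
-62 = -62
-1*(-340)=340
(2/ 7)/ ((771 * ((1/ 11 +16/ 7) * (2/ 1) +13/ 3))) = 22/ 539443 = 0.00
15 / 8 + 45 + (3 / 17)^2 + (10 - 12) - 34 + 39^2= 3541767 / 2312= 1531.91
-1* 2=-2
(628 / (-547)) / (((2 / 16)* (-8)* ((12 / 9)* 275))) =471 / 150425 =0.00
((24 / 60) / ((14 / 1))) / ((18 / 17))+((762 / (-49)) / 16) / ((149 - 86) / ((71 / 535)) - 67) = 12561953 / 510642720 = 0.02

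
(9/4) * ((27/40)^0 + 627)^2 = 887364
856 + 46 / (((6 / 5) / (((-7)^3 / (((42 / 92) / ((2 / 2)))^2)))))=-1680268 / 27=-62232.15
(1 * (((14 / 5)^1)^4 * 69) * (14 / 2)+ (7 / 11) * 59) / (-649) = -204362333 / 4461875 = -45.80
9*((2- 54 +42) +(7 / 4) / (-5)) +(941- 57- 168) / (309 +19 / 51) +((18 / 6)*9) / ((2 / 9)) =30.66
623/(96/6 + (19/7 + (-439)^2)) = 4361/1349178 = 0.00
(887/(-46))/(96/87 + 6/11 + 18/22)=-282953/36202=-7.82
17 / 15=1.13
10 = 10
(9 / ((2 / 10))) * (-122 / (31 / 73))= -400770 / 31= -12928.06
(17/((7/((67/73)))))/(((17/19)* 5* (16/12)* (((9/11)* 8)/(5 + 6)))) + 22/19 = 8322787/4660320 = 1.79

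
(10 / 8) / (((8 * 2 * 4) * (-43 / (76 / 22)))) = -95 / 60544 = -0.00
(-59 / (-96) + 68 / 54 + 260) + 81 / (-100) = 5638979 / 21600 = 261.06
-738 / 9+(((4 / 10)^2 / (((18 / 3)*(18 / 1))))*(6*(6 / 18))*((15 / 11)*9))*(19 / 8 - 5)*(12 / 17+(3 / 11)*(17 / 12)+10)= -83.06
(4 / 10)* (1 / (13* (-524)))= -1 / 17030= -0.00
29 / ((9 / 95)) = 2755 / 9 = 306.11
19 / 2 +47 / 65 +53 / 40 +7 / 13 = 1257 / 104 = 12.09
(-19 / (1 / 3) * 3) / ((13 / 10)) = -1710 / 13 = -131.54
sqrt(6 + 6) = 3.46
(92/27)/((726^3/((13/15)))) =299/38744039070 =0.00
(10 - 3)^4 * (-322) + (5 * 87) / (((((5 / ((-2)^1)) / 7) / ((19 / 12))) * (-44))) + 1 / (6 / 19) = -204091801 / 264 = -773075.00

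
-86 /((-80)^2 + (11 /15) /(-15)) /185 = -3870 /53279593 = -0.00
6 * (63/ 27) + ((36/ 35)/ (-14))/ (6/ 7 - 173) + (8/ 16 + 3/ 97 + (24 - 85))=-380204133/ 8181950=-46.47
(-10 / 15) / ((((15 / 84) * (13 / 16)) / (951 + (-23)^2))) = -265216 / 39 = -6800.41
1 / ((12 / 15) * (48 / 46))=1.20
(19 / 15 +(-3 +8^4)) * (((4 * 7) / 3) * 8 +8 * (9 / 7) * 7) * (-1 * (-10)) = 54044320 / 9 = 6004924.44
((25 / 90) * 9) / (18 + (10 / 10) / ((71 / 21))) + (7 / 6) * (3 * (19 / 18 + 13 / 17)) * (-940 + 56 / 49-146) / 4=-915691837 / 529992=-1727.75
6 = 6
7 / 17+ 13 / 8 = 277 / 136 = 2.04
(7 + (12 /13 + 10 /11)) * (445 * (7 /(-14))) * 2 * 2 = -1124070 /143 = -7860.63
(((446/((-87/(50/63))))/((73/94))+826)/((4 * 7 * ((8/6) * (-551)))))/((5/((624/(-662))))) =2134581397/283783924095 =0.01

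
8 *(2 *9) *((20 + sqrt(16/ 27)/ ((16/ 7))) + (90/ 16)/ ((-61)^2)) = 28 *sqrt(3) + 10717290/ 3721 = 2928.72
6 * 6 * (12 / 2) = 216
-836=-836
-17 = -17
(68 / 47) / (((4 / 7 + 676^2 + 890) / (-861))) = -204918 / 75319051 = -0.00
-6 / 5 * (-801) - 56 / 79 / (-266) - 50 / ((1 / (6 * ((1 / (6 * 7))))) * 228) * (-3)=961.30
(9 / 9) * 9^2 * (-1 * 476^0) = -81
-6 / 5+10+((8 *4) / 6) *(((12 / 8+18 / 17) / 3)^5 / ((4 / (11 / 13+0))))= 20619910091 / 2214976920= 9.31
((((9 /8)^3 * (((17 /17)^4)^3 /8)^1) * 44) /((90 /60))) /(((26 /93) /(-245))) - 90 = -62102385 /13312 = -4665.14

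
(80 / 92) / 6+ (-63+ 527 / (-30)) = -18497 / 230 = -80.42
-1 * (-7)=7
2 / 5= 0.40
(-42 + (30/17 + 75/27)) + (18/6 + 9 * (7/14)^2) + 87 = 33533/612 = 54.79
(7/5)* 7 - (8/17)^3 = 238177/24565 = 9.70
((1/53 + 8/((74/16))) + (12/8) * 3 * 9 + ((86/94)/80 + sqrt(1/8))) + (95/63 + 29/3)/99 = sqrt(2)/4 + 177148212221/4180695120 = 42.73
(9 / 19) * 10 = 90 / 19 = 4.74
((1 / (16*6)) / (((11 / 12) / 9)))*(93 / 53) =837 / 4664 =0.18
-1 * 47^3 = -103823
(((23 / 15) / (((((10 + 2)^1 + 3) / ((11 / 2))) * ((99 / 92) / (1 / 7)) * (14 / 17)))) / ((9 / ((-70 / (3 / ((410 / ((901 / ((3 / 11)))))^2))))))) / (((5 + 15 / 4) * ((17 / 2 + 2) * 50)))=-28455968 / 36119995532775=-0.00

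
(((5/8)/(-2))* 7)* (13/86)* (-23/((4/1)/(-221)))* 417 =-964423005/5504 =-175222.20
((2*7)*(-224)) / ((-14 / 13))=2912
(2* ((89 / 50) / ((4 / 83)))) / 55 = 7387 / 5500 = 1.34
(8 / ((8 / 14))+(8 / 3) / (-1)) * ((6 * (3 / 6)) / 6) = 17 / 3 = 5.67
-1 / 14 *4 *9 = -18 / 7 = -2.57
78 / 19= 4.11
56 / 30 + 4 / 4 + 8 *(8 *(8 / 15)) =37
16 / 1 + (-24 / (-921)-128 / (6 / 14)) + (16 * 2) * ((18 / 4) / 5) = -1168936 / 4605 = -253.84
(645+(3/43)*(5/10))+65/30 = 83489/129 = 647.20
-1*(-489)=489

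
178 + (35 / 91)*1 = 178.38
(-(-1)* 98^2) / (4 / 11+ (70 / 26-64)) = -196196 / 1245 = -157.59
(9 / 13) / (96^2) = 1 / 13312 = 0.00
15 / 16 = 0.94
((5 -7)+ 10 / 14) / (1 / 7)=-9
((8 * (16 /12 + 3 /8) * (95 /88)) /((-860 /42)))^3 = -162146094677 /433454354432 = -0.37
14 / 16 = 0.88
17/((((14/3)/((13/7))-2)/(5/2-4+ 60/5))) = 13923/40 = 348.08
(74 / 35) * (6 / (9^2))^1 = 148 / 945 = 0.16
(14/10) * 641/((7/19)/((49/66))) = 596771/330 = 1808.40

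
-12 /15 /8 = -0.10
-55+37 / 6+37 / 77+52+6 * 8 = 23861 / 462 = 51.65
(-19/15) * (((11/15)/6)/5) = -209/6750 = -0.03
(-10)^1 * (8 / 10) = -8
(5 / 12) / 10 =1 / 24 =0.04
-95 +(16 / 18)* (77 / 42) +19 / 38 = -5015 / 54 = -92.87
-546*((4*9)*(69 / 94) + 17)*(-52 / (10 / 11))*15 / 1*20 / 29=19122863760 / 1363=14029980.75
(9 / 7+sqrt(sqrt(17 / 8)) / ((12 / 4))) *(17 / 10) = 17 *34^(1 / 4) / 60+153 / 70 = 2.87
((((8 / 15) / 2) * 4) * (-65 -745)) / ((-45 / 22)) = 2112 / 5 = 422.40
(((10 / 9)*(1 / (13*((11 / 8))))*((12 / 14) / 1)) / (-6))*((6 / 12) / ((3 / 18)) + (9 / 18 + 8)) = -920 / 9009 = -0.10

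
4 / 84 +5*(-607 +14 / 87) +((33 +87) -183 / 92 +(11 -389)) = -61521301 / 18676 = -3294.14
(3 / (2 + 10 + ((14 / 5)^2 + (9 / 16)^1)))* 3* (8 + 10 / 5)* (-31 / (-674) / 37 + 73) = 32769090000 / 101759509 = 322.02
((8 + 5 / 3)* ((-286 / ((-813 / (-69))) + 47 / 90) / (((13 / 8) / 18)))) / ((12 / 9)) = -33598414 / 17615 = -1907.38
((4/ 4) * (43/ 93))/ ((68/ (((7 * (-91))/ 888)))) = -0.00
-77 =-77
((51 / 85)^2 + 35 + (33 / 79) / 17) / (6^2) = 1188037 / 1208700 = 0.98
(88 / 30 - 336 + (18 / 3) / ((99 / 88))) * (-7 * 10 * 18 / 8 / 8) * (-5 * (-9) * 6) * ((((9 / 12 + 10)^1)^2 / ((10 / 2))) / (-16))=-1288462707 / 512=-2516528.72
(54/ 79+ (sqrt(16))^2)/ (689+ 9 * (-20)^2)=1318/ 338831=0.00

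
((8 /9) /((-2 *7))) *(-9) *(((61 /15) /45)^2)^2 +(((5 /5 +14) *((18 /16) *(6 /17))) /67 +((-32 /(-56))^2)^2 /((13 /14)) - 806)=-3398298453705427124017 /4217317316001562500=-805.80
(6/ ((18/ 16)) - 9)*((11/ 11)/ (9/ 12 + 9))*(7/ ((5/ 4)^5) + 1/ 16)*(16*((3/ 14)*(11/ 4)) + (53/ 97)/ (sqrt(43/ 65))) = -4751791/ 568750 - 22894993*sqrt(2795)/ 2033362500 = -8.95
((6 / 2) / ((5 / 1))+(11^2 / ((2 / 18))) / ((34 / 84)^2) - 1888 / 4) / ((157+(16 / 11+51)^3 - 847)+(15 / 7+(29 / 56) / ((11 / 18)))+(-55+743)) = 332572439276 / 7772420662905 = 0.04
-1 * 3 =-3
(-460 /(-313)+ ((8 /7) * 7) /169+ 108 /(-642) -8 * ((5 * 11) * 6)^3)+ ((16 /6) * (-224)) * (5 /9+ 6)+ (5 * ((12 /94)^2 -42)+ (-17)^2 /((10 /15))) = -194107214634563653445 /675156254994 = -287499690.92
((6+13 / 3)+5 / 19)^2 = 364816 / 3249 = 112.29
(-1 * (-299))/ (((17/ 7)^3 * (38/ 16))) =820456/ 93347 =8.79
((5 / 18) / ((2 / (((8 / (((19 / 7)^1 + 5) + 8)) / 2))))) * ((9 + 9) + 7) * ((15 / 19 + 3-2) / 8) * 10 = 14875 / 7524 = 1.98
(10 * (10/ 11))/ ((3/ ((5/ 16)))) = 0.95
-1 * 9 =-9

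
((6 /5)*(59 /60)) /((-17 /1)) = -59 /850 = -0.07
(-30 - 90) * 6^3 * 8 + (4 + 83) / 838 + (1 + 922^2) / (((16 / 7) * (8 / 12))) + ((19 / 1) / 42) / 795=78460096376141 / 223846560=350508.39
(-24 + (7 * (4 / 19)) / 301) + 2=-17970 / 817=-22.00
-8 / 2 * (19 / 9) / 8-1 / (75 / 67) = -877 / 450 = -1.95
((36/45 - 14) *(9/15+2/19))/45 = -1474/7125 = -0.21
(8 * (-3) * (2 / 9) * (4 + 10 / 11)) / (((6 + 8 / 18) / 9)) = -11664 / 319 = -36.56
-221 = -221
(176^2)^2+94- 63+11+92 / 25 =23987815542 / 25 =959512621.68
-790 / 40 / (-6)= 79 / 24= 3.29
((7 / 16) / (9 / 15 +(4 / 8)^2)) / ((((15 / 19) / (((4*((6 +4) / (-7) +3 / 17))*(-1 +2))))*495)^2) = 32058244 / 379199464875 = 0.00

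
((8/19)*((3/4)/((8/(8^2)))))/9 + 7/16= 655/912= 0.72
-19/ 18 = -1.06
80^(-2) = 1 / 6400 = 0.00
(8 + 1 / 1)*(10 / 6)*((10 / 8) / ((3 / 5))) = 125 / 4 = 31.25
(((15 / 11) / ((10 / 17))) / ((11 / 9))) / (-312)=-153 / 25168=-0.01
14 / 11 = 1.27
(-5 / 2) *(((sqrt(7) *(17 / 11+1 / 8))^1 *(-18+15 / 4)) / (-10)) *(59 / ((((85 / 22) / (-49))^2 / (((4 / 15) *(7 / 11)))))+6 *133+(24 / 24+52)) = -745035579309 *sqrt(7) / 50864000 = -38753.91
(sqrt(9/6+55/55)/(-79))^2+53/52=1.02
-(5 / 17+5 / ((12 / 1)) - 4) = 671 / 204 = 3.29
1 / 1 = 1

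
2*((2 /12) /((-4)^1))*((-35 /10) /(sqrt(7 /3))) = sqrt(21) /24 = 0.19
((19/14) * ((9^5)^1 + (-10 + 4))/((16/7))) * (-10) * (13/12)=-24306035/64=-379781.80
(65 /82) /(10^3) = 0.00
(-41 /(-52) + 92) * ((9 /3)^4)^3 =2564202825 /52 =49311592.79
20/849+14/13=12146/11037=1.10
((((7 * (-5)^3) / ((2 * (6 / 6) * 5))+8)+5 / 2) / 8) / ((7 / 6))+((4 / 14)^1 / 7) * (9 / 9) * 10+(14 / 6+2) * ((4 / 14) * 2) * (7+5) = 4287 / 196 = 21.87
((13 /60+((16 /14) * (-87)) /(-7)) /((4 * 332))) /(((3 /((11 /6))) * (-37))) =-466367 /2600277120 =-0.00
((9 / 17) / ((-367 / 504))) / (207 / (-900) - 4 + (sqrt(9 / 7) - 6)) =0.08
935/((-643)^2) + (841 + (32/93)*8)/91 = 32450842486/3499018887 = 9.27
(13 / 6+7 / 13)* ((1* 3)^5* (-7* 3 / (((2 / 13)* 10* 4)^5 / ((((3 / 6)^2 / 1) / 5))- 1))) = -1138984119 / 14563473046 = -0.08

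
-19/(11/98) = -1862/11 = -169.27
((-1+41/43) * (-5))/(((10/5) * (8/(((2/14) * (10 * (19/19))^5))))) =62500/301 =207.64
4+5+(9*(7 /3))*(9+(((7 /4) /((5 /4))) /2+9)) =401.70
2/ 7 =0.29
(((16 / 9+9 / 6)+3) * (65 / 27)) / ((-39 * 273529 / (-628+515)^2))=-7214485 / 398805282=-0.02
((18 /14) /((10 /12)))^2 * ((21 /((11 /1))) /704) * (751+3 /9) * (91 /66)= 3560193 /532400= 6.69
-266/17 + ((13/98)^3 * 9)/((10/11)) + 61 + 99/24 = 7920298761/160002640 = 49.50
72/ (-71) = -72/ 71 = -1.01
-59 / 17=-3.47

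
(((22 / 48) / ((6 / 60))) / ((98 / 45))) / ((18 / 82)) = 11275 / 1176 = 9.59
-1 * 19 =-19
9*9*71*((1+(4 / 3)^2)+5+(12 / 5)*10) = 182754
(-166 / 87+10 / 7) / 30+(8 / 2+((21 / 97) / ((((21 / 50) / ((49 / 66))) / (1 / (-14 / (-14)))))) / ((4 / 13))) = 5.23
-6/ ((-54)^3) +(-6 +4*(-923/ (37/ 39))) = -3784647203/ 971028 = -3897.57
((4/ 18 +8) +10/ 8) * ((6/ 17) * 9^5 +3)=40277215/ 204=197437.33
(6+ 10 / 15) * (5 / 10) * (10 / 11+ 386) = 42560 / 33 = 1289.70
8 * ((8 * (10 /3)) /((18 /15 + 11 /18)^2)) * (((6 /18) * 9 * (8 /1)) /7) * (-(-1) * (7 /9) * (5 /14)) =11520000 /185983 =61.94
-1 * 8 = -8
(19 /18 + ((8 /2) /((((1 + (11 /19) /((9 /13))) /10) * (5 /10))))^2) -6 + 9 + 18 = 851926453 /443682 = 1920.13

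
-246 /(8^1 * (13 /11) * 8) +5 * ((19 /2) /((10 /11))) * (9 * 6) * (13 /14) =7619865 /2912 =2616.71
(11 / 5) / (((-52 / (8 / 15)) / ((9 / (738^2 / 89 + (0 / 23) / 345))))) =-979 / 29501550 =-0.00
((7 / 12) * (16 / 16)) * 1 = 7 / 12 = 0.58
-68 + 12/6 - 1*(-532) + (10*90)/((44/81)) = 2122.82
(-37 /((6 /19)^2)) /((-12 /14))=93499 /216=432.87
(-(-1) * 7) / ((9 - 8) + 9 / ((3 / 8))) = 7 / 25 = 0.28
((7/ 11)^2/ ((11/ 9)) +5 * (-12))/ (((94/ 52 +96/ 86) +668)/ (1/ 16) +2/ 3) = -133185663/ 23962458850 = -0.01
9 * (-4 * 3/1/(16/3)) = -81/4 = -20.25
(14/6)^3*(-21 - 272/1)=-100499/27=-3722.19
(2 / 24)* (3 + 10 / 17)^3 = 226981 / 58956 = 3.85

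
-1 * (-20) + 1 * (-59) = -39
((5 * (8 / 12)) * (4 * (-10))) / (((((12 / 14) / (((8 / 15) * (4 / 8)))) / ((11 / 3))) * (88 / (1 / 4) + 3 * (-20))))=-0.52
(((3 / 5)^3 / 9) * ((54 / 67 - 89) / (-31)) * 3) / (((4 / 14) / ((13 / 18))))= 537719 / 1038500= 0.52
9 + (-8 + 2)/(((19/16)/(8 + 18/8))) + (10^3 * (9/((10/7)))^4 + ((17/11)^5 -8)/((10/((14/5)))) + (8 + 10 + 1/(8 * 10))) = 1928112845743277/1223987600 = 1575271.55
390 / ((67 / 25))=9750 / 67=145.52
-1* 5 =-5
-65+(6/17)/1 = -1099/17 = -64.65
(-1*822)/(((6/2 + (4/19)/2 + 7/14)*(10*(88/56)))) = -798/55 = -14.51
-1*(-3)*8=24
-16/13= -1.23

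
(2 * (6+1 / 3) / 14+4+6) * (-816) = -62288 / 7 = -8898.29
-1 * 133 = -133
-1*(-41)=41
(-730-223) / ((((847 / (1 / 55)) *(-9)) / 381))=121031 / 139755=0.87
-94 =-94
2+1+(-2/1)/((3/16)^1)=-23/3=-7.67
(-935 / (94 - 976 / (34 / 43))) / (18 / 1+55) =15895 / 1415178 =0.01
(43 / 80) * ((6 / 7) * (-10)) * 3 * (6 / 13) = -1161 / 182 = -6.38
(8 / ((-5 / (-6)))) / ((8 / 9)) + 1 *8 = 94 / 5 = 18.80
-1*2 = -2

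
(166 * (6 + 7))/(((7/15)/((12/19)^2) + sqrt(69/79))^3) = 231.54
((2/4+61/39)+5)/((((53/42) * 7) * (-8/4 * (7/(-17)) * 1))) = 0.97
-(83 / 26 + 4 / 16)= -179 / 52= -3.44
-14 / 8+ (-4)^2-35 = -83 / 4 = -20.75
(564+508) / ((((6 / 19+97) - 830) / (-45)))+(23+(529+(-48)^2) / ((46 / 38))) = 777770756 / 320183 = 2429.14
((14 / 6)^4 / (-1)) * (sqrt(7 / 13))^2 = -16807 / 1053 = -15.96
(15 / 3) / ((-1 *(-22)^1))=5 / 22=0.23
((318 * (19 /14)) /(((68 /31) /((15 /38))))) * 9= 665415 /952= 698.97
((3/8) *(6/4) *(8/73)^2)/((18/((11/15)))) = 22/79935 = 0.00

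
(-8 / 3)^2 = 64 / 9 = 7.11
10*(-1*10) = -100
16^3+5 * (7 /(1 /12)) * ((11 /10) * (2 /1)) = 5020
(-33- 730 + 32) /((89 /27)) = -19737 /89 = -221.76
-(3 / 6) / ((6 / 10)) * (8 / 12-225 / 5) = 665 / 18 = 36.94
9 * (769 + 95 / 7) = 49302 / 7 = 7043.14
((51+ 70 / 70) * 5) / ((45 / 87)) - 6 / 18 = 1507 / 3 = 502.33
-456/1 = -456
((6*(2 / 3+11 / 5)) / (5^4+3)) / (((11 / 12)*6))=43 / 8635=0.00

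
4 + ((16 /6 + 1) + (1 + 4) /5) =26 /3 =8.67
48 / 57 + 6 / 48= 147 / 152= 0.97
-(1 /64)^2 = -1 /4096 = -0.00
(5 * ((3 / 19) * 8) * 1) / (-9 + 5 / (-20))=-0.68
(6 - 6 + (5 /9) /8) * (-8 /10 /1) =-1 /18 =-0.06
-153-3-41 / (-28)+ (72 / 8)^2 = -2059 / 28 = -73.54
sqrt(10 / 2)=sqrt(5)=2.24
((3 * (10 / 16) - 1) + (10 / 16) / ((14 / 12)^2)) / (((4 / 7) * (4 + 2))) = 523 / 1344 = 0.39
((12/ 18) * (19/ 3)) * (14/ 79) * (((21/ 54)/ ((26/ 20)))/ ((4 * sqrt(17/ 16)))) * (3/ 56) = 0.00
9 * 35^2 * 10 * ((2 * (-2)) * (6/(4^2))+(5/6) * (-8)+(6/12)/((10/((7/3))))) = -887512.50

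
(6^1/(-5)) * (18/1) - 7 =-143/5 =-28.60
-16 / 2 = -8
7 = 7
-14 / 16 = -7 / 8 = -0.88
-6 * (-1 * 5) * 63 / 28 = 135 / 2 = 67.50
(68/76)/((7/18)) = 306/133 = 2.30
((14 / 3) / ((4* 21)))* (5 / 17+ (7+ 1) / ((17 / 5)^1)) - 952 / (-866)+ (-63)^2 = 58449967 / 14722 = 3970.25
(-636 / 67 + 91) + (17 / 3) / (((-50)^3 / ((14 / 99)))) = 101369804527 / 1243687500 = 81.51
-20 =-20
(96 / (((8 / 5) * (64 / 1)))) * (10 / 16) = 75 / 128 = 0.59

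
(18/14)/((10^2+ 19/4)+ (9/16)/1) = 144/11795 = 0.01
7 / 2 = 3.50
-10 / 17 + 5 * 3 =245 / 17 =14.41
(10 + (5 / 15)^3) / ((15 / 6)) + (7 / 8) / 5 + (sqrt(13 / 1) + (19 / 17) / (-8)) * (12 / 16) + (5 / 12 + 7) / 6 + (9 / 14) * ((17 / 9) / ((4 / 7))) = 3 * sqrt(13) / 4 + 109369 / 14688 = 10.15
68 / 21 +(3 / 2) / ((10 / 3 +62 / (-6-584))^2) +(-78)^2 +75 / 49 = 6088.91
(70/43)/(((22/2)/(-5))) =-350/473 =-0.74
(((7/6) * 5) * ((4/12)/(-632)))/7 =-5/11376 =-0.00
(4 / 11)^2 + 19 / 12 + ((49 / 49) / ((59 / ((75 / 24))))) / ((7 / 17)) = 2211841 / 1199352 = 1.84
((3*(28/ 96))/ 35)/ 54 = 1/ 2160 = 0.00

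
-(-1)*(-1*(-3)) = 3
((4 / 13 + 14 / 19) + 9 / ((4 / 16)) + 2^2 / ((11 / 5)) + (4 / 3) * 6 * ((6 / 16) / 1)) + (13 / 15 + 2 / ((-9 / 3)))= 571422 / 13585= 42.06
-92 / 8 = -23 / 2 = -11.50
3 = 3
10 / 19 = 0.53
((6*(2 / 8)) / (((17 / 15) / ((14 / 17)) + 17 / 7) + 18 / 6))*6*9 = 17010 / 1429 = 11.90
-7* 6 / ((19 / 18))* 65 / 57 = -16380 / 361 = -45.37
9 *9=81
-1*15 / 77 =-15 / 77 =-0.19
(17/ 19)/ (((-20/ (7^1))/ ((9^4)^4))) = -220509402473369079/ 380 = -580287901245708.10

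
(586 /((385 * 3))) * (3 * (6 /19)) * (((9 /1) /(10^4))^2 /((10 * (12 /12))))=71199 /1828750000000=0.00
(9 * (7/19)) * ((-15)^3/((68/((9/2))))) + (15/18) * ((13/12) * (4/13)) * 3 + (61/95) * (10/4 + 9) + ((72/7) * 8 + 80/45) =-527678803/813960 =-648.29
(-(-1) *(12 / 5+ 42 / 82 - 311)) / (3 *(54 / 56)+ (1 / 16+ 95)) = -307552 / 97785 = -3.15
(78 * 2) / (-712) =-39 / 178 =-0.22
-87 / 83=-1.05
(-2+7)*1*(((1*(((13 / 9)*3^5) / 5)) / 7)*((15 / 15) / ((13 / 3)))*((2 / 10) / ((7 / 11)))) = 891 / 245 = 3.64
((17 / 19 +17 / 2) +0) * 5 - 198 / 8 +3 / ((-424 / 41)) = 176697 / 8056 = 21.93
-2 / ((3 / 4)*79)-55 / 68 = -13579 / 16116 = -0.84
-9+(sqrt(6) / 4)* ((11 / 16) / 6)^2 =-9+121* sqrt(6) / 36864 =-8.99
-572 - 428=-1000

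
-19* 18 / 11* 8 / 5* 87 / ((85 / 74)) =-17614368 / 4675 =-3767.78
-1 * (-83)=83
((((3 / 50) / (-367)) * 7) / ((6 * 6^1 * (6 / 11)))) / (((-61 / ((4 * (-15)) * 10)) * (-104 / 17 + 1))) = 1309 / 11686014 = 0.00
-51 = -51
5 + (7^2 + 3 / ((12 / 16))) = 58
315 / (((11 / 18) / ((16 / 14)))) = 6480 / 11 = 589.09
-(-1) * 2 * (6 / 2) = 6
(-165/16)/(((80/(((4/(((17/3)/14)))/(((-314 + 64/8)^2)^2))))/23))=-1771/529958785536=-0.00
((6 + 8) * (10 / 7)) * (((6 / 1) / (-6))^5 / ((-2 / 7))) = 70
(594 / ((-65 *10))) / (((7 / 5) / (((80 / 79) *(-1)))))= 4752 / 7189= 0.66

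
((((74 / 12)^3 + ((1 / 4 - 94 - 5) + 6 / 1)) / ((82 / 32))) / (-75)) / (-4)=30619 / 166050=0.18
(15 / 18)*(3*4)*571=5710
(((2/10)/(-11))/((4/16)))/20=-1/275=-0.00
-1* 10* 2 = -20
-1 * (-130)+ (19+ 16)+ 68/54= 4489/27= 166.26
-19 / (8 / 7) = -133 / 8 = -16.62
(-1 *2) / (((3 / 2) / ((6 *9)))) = -72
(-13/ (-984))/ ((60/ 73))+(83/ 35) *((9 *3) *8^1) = 211700467/ 413280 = 512.24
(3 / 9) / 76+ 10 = 2281 / 228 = 10.00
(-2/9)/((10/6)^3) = -6/125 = -0.05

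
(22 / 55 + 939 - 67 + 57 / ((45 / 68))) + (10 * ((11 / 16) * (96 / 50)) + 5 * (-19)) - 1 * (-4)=13211 / 15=880.73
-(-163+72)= 91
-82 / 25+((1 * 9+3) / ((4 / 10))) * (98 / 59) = 68662 / 1475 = 46.55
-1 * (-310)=310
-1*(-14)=14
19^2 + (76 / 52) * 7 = 4826 / 13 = 371.23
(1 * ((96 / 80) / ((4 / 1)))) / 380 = 3 / 3800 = 0.00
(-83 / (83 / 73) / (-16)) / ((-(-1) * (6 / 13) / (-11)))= -10439 / 96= -108.74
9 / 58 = 0.16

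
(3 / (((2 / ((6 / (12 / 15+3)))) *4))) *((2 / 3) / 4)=0.10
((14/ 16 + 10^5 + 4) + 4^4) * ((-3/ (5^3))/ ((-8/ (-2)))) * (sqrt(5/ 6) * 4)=-802087 * sqrt(30)/ 2000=-2196.61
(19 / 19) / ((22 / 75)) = 75 / 22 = 3.41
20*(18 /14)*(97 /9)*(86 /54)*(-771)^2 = 5509807580 /21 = 262371789.52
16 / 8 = 2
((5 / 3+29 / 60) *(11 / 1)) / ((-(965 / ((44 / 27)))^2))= -228932 / 3394315125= -0.00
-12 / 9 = -4 / 3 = -1.33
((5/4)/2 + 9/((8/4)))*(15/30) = 41/16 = 2.56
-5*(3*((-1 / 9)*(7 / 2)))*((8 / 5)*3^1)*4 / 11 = 112 / 11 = 10.18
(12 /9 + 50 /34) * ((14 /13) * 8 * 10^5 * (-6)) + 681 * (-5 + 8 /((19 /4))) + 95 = -4682298666 /323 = -14496280.70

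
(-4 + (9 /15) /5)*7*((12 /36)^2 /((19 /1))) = -679 /4275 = -0.16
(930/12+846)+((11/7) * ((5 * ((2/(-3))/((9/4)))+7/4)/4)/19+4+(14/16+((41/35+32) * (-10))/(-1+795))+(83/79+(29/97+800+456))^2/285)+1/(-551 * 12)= 251516557831659664997/38843785171426032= 6475.08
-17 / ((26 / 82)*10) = -697 / 130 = -5.36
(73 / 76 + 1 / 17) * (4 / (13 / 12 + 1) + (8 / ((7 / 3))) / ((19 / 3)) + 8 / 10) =3.32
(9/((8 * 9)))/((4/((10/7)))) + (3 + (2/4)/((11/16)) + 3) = 8343/1232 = 6.77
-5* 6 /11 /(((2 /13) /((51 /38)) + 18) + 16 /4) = -9945 /80641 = -0.12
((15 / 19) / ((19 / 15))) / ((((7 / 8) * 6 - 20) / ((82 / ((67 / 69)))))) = -5092200 / 1427033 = -3.57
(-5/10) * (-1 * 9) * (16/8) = 9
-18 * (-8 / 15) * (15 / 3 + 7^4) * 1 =115488 / 5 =23097.60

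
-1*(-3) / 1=3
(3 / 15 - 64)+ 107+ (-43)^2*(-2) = -18274 / 5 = -3654.80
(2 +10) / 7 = 12 / 7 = 1.71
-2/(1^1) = -2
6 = 6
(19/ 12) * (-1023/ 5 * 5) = -6479/ 4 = -1619.75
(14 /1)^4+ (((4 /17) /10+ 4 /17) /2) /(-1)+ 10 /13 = 42450387 /1105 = 38416.64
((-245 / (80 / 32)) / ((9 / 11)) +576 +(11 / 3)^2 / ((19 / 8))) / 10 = 39491 / 855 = 46.19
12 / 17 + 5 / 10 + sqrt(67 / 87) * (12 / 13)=4 * sqrt(5829) / 377 + 41 / 34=2.02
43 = 43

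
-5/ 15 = -1/ 3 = -0.33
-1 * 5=-5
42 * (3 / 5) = 126 / 5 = 25.20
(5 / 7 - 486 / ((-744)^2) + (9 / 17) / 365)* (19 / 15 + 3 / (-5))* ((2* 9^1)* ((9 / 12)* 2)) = 8593608879 / 667856560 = 12.87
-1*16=-16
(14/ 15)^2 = 196/ 225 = 0.87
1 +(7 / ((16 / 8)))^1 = 9 / 2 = 4.50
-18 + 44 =26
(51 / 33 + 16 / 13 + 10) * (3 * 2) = 10962 / 143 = 76.66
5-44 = -39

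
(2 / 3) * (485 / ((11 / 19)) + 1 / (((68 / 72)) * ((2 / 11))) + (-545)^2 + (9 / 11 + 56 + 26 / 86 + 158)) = 4793781602 / 24123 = 198722.45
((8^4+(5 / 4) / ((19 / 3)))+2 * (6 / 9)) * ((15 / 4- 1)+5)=28961347 / 912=31755.86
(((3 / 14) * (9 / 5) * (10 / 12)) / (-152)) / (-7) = 9 / 29792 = 0.00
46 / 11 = 4.18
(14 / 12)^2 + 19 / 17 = 1517 / 612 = 2.48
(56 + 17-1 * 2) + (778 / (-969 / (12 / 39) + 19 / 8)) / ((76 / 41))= 33897279 / 478325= 70.87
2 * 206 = 412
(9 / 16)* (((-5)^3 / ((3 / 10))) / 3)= -625 / 8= -78.12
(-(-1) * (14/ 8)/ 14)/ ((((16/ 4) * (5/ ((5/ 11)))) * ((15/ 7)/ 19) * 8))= 133/ 42240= 0.00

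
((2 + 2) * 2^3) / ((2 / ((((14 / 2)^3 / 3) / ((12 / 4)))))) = 5488 / 9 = 609.78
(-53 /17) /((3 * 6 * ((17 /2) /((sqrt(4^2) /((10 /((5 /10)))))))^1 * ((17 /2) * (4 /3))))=-53 /147390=-0.00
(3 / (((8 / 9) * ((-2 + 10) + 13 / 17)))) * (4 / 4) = 459 / 1192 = 0.39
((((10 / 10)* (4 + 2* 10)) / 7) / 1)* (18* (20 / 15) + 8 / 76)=10992 / 133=82.65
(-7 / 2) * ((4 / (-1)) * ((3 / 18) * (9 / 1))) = 21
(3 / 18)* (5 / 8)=5 / 48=0.10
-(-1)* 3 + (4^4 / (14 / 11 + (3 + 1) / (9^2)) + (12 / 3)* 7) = 132307 / 589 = 224.63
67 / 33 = 2.03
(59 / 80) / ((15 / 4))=0.20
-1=-1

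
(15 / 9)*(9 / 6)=5 / 2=2.50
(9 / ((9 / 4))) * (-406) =-1624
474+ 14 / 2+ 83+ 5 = 569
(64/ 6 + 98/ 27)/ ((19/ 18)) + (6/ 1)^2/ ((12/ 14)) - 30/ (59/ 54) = 94454/ 3363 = 28.09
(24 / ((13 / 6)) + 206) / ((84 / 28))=2822 / 39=72.36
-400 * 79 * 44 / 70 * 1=-139040 / 7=-19862.86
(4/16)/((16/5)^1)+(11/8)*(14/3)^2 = 17293/576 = 30.02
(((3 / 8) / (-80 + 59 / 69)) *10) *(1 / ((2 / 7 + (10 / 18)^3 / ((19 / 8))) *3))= -33450165 / 758030488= -0.04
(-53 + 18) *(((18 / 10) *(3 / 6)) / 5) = -63 / 10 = -6.30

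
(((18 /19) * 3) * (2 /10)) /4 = 27 /190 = 0.14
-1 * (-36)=36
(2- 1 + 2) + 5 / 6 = 23 / 6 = 3.83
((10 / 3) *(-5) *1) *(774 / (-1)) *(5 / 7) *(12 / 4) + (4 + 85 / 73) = 14128139 / 511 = 27648.02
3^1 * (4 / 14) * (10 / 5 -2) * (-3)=0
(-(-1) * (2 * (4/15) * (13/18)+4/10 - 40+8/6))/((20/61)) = -155977/1350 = -115.54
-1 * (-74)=74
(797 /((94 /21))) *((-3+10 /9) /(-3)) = 94843 /846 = 112.11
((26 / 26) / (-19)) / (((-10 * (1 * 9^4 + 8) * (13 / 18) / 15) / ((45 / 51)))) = 405 / 27583231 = 0.00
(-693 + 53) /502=-320 /251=-1.27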